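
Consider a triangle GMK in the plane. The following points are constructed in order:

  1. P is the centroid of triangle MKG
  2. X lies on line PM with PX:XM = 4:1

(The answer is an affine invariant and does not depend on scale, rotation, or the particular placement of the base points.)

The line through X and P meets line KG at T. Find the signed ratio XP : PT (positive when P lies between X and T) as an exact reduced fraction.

Assign G = (0, 0), M = (1, 0), K = (0, 1) — the answer is frame-independent, so this choice is without loss of generality.
1. P is the centroid of triangle MKG ⇒ P = (1/3, 1/3)
2. X lies on line PM with PX:XM = 4:1 ⇒ X = (13/15, 1/15)
line XP meets KG at T = (0, 1/2)
P = X + t·(T−X) with t = 8/13, so XP:PT = 8/13:5/13

XP:PT = 8/5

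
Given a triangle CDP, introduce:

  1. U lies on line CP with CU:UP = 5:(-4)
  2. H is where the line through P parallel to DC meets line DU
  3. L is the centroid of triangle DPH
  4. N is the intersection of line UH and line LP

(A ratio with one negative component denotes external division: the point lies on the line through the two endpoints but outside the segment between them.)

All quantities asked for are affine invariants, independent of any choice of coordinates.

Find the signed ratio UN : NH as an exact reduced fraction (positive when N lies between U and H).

Set C = (0, 0), D = (1, 0), P = (0, 1); any affine frame gives the same invariant.
1. U lies on line CP with CU:UP = 5:(-4) ⇒ U = (0, 5)
2. H is where the line through P parallel to DC meets line DU ⇒ H = (4/5, 1)
3. L is the centroid of triangle DPH ⇒ L = (3/5, 2/3)
4. N is the intersection of line UH and line LP ⇒ N = (9/10, 1/2)
N = U + t·(H−U) with t = 9/8, so UN:NH = t:(1−t) = 9/8:-1/8

UN:NH = -9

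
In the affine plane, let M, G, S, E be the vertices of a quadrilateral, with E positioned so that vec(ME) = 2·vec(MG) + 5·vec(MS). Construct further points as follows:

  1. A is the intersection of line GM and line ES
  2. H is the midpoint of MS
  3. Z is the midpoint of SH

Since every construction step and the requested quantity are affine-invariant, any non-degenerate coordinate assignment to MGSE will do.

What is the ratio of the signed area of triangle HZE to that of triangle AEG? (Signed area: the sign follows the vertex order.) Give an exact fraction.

[HZE]:[AEG] = 1/15

Set M = (0, 0), G = (1, 0), S = (0, 1), E = (2, 5); any affine frame gives the same invariant.
1. A is the intersection of line GM and line ES ⇒ A = (-1/2, 0)
2. H is the midpoint of MS ⇒ H = (0, 1/2)
3. Z is the midpoint of SH ⇒ Z = (0, 3/4)
2·[HZE] = -1/2, 2·[AEG] = -15/2
[HZE]:[AEG] = -1/2:-15/2 = 1/15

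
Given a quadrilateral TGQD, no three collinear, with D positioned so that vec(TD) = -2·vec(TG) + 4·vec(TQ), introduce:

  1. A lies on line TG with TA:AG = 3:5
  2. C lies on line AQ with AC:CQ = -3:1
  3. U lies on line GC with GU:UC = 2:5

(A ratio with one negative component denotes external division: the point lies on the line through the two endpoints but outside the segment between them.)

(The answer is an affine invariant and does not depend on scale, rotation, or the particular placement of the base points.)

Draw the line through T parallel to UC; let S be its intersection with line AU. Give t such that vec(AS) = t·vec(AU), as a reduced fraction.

t = -3/5

Choose coordinates T = (0, 0), G = (1, 0), Q = (0, 1), D = (-2, 4).
1. A lies on line TG with TA:AG = 3:5 ⇒ A = (3/8, 0)
2. C lies on line AQ with AC:CQ = -3:1 ⇒ C = (-3/16, 3/2)
3. U lies on line GC with GU:UC = 2:5 ⇒ U = (37/56, 3/7)
through T parallel to UC: direction (-95/112, 15/14); meets AU at S = (57/280, -9/35)
S = A + t·(U−A) with t = -3/5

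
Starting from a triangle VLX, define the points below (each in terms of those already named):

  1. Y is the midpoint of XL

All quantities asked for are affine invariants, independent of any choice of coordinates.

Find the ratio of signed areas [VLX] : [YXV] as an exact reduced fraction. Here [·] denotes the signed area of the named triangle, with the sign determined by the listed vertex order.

Set V = (0, 0), L = (1, 0), X = (0, 1); any affine frame gives the same invariant.
1. Y is the midpoint of XL ⇒ Y = (1/2, 1/2)
2·[VLX] = 1, 2·[YXV] = 1/2
[VLX]:[YXV] = 1:1/2 = 2

[VLX]:[YXV] = 2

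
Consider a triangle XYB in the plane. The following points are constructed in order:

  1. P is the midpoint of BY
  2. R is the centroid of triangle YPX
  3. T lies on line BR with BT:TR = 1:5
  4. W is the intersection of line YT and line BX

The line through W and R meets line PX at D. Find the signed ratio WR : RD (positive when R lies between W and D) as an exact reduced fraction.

WR:RD = -42/11

Set X = (0, 0), Y = (1, 0), B = (0, 1); any affine frame gives the same invariant.
1. P is the midpoint of BY ⇒ P = (1/2, 1/2)
2. R is the centroid of triangle YPX ⇒ R = (1/2, 1/6)
3. T lies on line BR with BT:TR = 1:5 ⇒ T = (1/12, 31/36)
4. W is the intersection of line YT and line BX ⇒ W = (0, 31/33)
line WR meets PX at D = (31/84, 31/84)
R = W + t·(D−W) with t = 42/31, so WR:RD = 42/31:-11/31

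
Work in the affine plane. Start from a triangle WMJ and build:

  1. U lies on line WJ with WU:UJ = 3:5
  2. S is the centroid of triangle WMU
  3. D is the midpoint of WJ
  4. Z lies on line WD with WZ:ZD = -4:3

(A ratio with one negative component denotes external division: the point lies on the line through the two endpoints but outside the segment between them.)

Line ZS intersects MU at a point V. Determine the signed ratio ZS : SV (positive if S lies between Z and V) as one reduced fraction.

ZS:SV = -14

Work in coordinates with W = (0, 0), M = (1, 0), J = (0, 1).
1. U lies on line WJ with WU:UJ = 3:5 ⇒ U = (0, 3/8)
2. S is the centroid of triangle WMU ⇒ S = (1/3, 1/8)
3. D is the midpoint of WJ ⇒ D = (0, 1/2)
4. Z lies on line WD with WZ:ZD = -4:3 ⇒ Z = (0, 2)
line ZS meets MU at V = (13/42, 29/112)
S = Z + t·(V−Z) with t = 14/13, so ZS:SV = 14/13:-1/13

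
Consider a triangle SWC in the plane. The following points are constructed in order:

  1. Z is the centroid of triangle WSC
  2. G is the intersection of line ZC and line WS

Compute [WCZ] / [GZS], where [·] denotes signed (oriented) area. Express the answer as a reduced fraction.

[WCZ]:[GZS] = 2

Assign S = (0, 0), W = (1, 0), C = (0, 1) — the answer is frame-independent, so this choice is without loss of generality.
1. Z is the centroid of triangle WSC ⇒ Z = (1/3, 1/3)
2. G is the intersection of line ZC and line WS ⇒ G = (1/2, 0)
2·[WCZ] = 1/3, 2·[GZS] = 1/6
[WCZ]:[GZS] = 1/3:1/6 = 2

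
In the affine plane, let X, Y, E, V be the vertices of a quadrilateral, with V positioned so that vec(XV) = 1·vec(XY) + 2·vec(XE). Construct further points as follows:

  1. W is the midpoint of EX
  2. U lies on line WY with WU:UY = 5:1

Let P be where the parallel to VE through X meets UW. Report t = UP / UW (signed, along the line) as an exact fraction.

Set X = (0, 0), Y = (1, 0), E = (0, 1), V = (1, 2); any affine frame gives the same invariant.
1. W is the midpoint of EX ⇒ W = (0, 1/2)
2. U lies on line WY with WU:UY = 5:1 ⇒ U = (5/6, 1/12)
through X parallel to VE: direction (-1, -1); meets UW at P = (1/3, 1/3)
P = U + t·(W−U) with t = 3/5

t = 3/5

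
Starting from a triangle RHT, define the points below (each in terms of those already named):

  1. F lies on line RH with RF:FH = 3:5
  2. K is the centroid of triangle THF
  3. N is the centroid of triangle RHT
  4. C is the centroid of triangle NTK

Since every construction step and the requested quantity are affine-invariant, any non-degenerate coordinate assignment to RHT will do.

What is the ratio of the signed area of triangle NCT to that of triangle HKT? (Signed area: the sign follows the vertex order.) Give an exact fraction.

[NCT]:[HKT] = -2/15

Assign R = (0, 0), H = (1, 0), T = (0, 1) — the answer is frame-independent, so this choice is without loss of generality.
1. F lies on line RH with RF:FH = 3:5 ⇒ F = (3/8, 0)
2. K is the centroid of triangle THF ⇒ K = (11/24, 1/3)
3. N is the centroid of triangle RHT ⇒ N = (1/3, 1/3)
4. C is the centroid of triangle NTK ⇒ C = (19/72, 5/9)
2·[NCT] = 1/36, 2·[HKT] = -5/24
[NCT]:[HKT] = 1/36:-5/24 = -2/15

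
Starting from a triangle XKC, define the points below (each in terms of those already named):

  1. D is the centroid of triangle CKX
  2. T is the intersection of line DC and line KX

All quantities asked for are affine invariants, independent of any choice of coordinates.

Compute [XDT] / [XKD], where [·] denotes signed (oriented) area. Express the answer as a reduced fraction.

[XDT]:[XKD] = -1/2

Choose coordinates X = (0, 0), K = (1, 0), C = (0, 1).
1. D is the centroid of triangle CKX ⇒ D = (1/3, 1/3)
2. T is the intersection of line DC and line KX ⇒ T = (1/2, 0)
2·[XDT] = -1/6, 2·[XKD] = 1/3
[XDT]:[XKD] = -1/6:1/3 = -1/2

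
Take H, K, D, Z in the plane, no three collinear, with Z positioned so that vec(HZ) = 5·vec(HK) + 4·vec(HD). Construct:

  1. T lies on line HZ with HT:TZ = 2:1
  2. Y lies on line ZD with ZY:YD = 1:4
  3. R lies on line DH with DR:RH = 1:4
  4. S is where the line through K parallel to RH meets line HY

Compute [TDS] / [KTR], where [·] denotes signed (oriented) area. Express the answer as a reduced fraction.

Set H = (0, 0), K = (1, 0), D = (0, 1), Z = (5, 4); any affine frame gives the same invariant.
1. T lies on line HZ with HT:TZ = 2:1 ⇒ T = (10/3, 8/3)
2. Y lies on line ZD with ZY:YD = 1:4 ⇒ Y = (4, 17/5)
3. R lies on line DH with DR:RH = 1:4 ⇒ R = (0, 4/5)
4. S is where the line through K parallel to RH meets line HY ⇒ S = (1, 17/20)
2·[TDS] = 13/6, 2·[KTR] = 68/15
[TDS]:[KTR] = 13/6:68/15 = 65/136

[TDS]:[KTR] = 65/136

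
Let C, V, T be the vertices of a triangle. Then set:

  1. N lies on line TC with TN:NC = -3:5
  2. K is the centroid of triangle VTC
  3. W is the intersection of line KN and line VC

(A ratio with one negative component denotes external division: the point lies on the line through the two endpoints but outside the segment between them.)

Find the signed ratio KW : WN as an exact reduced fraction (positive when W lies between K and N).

Set C = (0, 0), V = (1, 0), T = (0, 1); any affine frame gives the same invariant.
1. N lies on line TC with TN:NC = -3:5 ⇒ N = (0, 5/2)
2. K is the centroid of triangle VTC ⇒ K = (1/3, 1/3)
3. W is the intersection of line KN and line VC ⇒ W = (5/13, 0)
W = K + t·(N−K) with t = -2/13, so KW:WN = t:(1−t) = -2/13:15/13

KW:WN = -2/15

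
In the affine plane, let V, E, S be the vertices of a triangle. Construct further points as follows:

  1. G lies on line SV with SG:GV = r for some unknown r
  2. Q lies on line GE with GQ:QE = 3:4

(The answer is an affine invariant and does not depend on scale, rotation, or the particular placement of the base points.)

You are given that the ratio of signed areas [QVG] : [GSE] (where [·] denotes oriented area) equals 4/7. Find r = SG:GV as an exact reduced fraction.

r = 3/4

Set V = (0, 0), E = (1, 0), S = (0, 1); any affine frame gives the same invariant.
1. With SG:GV = r, write λ = r/(r+1) so G = S + λ·(V−S); G is affine-linear in λ
2. Q lies on line GE with GQ:QE = 3:4 ⇒ Q is an affine combination of earlier points and hence also affine-linear in λ
Every point depending on G is an affine combination of G and λ-independent points, so each such coordinate is linear in λ; the λ² term in each signed area is a multiple of (V−S)×(V−S) = 0, so 2·[QVG] and 2·[GSE] are each linear in λ. Evaluating at λ=0 and λ=1:
  2·[QVG] = 3/7·λ − 3/7,   2·[GSE] = −λ
So [QVG]:[GSE] = (3/7·λ − 3/7) / (−λ). Setting this equal to 4/7:
  3/7·λ − 3/7 = 4/7·(−λ)  ⇒  λ = 3/7
Then r = λ/(1−λ) = (3/7)/(4/7) = 3/4. Check: with r = 3/4, G = (0, 4/7) and [QVG]:[GSE] = 4/7 as required.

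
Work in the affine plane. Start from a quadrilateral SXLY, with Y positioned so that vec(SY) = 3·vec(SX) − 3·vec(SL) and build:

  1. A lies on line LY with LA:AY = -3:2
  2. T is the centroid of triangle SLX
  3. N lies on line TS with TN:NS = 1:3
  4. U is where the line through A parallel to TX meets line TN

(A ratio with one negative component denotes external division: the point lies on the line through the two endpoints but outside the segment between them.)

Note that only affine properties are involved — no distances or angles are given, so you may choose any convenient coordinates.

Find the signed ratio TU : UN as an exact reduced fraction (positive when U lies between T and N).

TU:UN = -56/55

Work in coordinates with S = (0, 0), X = (1, 0), L = (0, 1), Y = (3, -3).
1. A lies on line LY with LA:AY = -3:2 ⇒ A = (9, -11)
2. T is the centroid of triangle SLX ⇒ T = (1/3, 1/3)
3. N lies on line TS with TN:NS = 1:3 ⇒ N = (1/4, 1/4)
4. U is where the line through A parallel to TX meets line TN ⇒ U = (-13/3, -13/3)
U = T + t·(N−T) with t = 56, so TU:UN = t:(1−t) = 56:-55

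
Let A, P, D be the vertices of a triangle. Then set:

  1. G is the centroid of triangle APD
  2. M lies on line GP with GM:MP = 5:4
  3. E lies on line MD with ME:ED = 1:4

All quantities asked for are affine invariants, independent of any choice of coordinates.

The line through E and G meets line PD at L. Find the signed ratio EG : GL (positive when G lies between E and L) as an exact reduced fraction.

EG:GL = -29/45

Assign A = (0, 0), P = (1, 0), D = (0, 1) — the answer is frame-independent, so this choice is without loss of generality.
1. G is the centroid of triangle APD ⇒ G = (1/3, 1/3)
2. M lies on line GP with GM:MP = 5:4 ⇒ M = (19/27, 4/27)
3. E lies on line MD with ME:ED = 1:4 ⇒ E = (76/135, 43/135)
line EG meets PD at L = (20/29, 9/29)
G = E + t·(L−E) with t = -29/16, so EG:GL = -29/16:45/16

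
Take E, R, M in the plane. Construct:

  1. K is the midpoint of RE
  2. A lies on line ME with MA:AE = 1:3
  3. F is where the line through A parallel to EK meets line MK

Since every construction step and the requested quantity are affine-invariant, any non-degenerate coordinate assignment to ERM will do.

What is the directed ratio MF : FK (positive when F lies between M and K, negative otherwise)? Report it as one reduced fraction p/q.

MF:FK = 1/3

Choose coordinates E = (0, 0), R = (1, 0), M = (0, 1).
1. K is the midpoint of RE ⇒ K = (1/2, 0)
2. A lies on line ME with MA:AE = 1:3 ⇒ A = (0, 3/4)
3. F is where the line through A parallel to EK meets line MK ⇒ F = (1/8, 3/4)
F = M + t·(K−M) with t = 1/4, so MF:FK = t:(1−t) = 1/4:3/4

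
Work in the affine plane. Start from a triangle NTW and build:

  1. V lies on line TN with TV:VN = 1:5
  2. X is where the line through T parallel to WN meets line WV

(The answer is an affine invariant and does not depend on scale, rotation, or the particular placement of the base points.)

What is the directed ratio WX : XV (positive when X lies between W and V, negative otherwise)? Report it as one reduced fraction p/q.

WX:XV = -6

Assign N = (0, 0), T = (1, 0), W = (0, 1) — the answer is frame-independent, so this choice is without loss of generality.
1. V lies on line TN with TV:VN = 1:5 ⇒ V = (5/6, 0)
2. X is where the line through T parallel to WN meets line WV ⇒ X = (1, -1/5)
X = W + t·(V−W) with t = 6/5, so WX:XV = t:(1−t) = 6/5:-1/5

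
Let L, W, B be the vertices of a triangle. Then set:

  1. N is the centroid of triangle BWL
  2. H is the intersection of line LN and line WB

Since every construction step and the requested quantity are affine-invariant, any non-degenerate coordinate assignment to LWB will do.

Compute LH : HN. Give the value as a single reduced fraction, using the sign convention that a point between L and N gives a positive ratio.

LH:HN = -3

Assign L = (0, 0), W = (1, 0), B = (0, 1) — the answer is frame-independent, so this choice is without loss of generality.
1. N is the centroid of triangle BWL ⇒ N = (1/3, 1/3)
2. H is the intersection of line LN and line WB ⇒ H = (1/2, 1/2)
H = L + t·(N−L) with t = 3/2, so LH:HN = t:(1−t) = 3/2:-1/2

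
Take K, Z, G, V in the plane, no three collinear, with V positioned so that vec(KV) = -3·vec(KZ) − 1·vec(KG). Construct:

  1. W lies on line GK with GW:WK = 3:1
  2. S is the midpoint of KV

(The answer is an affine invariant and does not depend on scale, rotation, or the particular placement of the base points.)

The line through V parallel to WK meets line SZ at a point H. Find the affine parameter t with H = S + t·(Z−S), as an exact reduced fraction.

Work in coordinates with K = (0, 0), Z = (1, 0), G = (0, 1), V = (-3, -1).
1. W lies on line GK with GW:WK = 3:1 ⇒ W = (0, 1/4)
2. S is the midpoint of KV ⇒ S = (-3/2, -1/2)
through V parallel to WK: direction (0, -1/4); meets SZ at H = (-3, -4/5)
H = S + t·(Z−S) with t = -3/5

t = -3/5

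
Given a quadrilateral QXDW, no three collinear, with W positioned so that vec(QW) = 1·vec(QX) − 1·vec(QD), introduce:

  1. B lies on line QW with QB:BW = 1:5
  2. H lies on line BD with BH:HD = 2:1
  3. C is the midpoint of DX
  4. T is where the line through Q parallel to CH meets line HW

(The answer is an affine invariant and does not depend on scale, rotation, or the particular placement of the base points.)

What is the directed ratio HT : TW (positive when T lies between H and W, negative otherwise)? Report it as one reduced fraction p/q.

Work in coordinates with Q = (0, 0), X = (1, 0), D = (0, 1), W = (1, -1).
1. B lies on line QW with QB:BW = 1:5 ⇒ B = (1/6, -1/6)
2. H lies on line BD with BH:HD = 2:1 ⇒ H = (1/18, 11/18)
3. C is the midpoint of DX ⇒ C = (1/2, 1/2)
4. T is where the line through Q parallel to CH meets line HW ⇒ T = (16/33, -4/33)
T = H + t·(W−H) with t = 5/11, so HT:TW = t:(1−t) = 5/11:6/11

HT:TW = 5/6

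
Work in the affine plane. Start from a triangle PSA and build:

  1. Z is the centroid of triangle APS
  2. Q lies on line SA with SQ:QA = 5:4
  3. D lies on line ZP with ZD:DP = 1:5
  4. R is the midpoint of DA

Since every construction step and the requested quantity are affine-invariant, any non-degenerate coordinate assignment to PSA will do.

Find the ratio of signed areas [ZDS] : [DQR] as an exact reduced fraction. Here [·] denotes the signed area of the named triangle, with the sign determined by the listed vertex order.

[ZDS]:[DQR] = 9/16

Choose coordinates P = (0, 0), S = (1, 0), A = (0, 1).
1. Z is the centroid of triangle APS ⇒ Z = (1/3, 1/3)
2. Q lies on line SA with SQ:QA = 5:4 ⇒ Q = (4/9, 5/9)
3. D lies on line ZP with ZD:DP = 1:5 ⇒ D = (5/18, 5/18)
4. R is the midpoint of DA ⇒ R = (5/36, 23/36)
2·[ZDS] = 1/18, 2·[DQR] = 8/81
[ZDS]:[DQR] = 1/18:8/81 = 9/16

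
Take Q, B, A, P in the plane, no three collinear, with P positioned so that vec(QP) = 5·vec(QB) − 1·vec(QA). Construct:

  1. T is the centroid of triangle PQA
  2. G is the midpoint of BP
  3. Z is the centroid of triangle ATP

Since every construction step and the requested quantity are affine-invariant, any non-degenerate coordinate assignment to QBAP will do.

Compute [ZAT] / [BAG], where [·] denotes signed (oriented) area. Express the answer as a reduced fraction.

[ZAT]:[BAG] = -10/27

Work in coordinates with Q = (0, 0), B = (1, 0), A = (0, 1), P = (5, -1).
1. T is the centroid of triangle PQA ⇒ T = (5/3, 0)
2. G is the midpoint of BP ⇒ G = (3, -1/2)
3. Z is the centroid of triangle ATP ⇒ Z = (20/9, 0)
2·[ZAT] = 5/9, 2·[BAG] = -3/2
[ZAT]:[BAG] = 5/9:-3/2 = -10/27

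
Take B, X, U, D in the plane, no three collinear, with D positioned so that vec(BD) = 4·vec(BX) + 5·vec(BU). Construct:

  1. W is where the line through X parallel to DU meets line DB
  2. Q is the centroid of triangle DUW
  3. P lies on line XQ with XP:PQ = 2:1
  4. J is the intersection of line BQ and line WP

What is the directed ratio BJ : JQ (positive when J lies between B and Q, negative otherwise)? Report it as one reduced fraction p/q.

BJ:JQ = -7/20

Assign B = (0, 0), X = (1, 0), U = (0, 1), D = (4, 5) — the answer is frame-independent, so this choice is without loss of generality.
1. W is where the line through X parallel to DU meets line DB ⇒ W = (-4, -5)
2. Q is the centroid of triangle DUW ⇒ Q = (0, 1/3)
3. P lies on line XQ with XP:PQ = 2:1 ⇒ P = (1/3, 2/9)
4. J is the intersection of line BQ and line WP ⇒ J = (0, -7/39)
J = B + t·(Q−B) with t = -7/13, so BJ:JQ = t:(1−t) = -7/13:20/13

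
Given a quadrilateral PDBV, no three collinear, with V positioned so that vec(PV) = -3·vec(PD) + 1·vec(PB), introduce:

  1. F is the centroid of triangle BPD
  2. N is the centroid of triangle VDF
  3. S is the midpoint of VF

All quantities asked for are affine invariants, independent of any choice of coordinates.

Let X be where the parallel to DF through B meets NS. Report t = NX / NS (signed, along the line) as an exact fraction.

t = -5

Choose coordinates P = (0, 0), D = (1, 0), B = (0, 1), V = (-3, 1).
1. F is the centroid of triangle BPD ⇒ F = (1/3, 1/3)
2. N is the centroid of triangle VDF ⇒ N = (-5/9, 4/9)
3. S is the midpoint of VF ⇒ S = (-4/3, 2/3)
through B parallel to DF: direction (-2/3, 1/3); meets NS at X = (10/3, -2/3)
X = N + t·(S−N) with t = -5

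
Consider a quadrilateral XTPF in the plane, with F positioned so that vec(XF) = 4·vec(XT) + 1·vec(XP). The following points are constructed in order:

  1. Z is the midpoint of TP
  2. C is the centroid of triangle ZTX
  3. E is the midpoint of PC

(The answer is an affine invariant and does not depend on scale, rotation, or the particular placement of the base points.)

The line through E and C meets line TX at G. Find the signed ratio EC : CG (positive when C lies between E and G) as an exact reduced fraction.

EC:CG = 5/2

Work in coordinates with X = (0, 0), T = (1, 0), P = (0, 1), F = (4, 1).
1. Z is the midpoint of TP ⇒ Z = (1/2, 1/2)
2. C is the centroid of triangle ZTX ⇒ C = (1/2, 1/6)
3. E is the midpoint of PC ⇒ E = (1/4, 7/12)
line EC meets TX at G = (3/5, 0)
C = E + t·(G−E) with t = 5/7, so EC:CG = 5/7:2/7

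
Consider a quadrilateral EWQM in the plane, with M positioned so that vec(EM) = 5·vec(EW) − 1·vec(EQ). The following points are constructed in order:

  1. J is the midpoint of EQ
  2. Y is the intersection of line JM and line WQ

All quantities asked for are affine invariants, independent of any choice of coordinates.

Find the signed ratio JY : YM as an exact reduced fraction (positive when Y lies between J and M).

JY:YM = 1/6

Set E = (0, 0), W = (1, 0), Q = (0, 1), M = (5, -1); any affine frame gives the same invariant.
1. J is the midpoint of EQ ⇒ J = (0, 1/2)
2. Y is the intersection of line JM and line WQ ⇒ Y = (5/7, 2/7)
Y = J + t·(M−J) with t = 1/7, so JY:YM = t:(1−t) = 1/7:6/7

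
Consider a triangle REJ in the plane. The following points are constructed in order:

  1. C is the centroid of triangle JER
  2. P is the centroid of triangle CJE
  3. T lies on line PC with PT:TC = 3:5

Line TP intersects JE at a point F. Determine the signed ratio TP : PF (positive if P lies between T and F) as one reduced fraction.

Assign R = (0, 0), E = (1, 0), J = (0, 1) — the answer is frame-independent, so this choice is without loss of generality.
1. C is the centroid of triangle JER ⇒ C = (1/3, 1/3)
2. P is the centroid of triangle CJE ⇒ P = (4/9, 4/9)
3. T lies on line PC with PT:TC = 3:5 ⇒ T = (29/72, 29/72)
line TP meets JE at F = (1/2, 1/2)
P = T + t·(F−T) with t = 3/7, so TP:PF = 3/7:4/7

TP:PF = 3/4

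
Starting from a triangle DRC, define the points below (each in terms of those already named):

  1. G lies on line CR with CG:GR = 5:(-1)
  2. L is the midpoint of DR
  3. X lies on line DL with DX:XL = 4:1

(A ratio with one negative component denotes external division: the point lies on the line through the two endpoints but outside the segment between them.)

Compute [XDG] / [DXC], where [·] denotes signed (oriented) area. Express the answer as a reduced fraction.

[XDG]:[DXC] = 1/4

Work in coordinates with D = (0, 0), R = (1, 0), C = (0, 1).
1. G lies on line CR with CG:GR = 5:(-1) ⇒ G = (5/4, -1/4)
2. L is the midpoint of DR ⇒ L = (1/2, 0)
3. X lies on line DL with DX:XL = 4:1 ⇒ X = (2/5, 0)
2·[XDG] = 1/10, 2·[DXC] = 2/5
[XDG]:[DXC] = 1/10:2/5 = 1/4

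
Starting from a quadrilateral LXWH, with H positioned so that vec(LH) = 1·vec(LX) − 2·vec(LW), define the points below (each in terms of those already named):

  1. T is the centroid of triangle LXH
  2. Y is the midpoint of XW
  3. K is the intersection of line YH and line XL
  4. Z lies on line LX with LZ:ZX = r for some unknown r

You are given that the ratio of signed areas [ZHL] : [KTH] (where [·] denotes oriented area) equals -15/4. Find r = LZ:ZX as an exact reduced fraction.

r = 1/3

Assign L = (0, 0), X = (1, 0), W = (0, 1), H = (1, -2) — the answer is frame-independent, so this choice is without loss of generality.
1. T is the centroid of triangle LXH ⇒ T = (2/3, -2/3)
2. Y is the midpoint of XW ⇒ Y = (1/2, 1/2)
3. K is the intersection of line YH and line XL ⇒ K = (3/5, 0)
4. With LZ:ZX = r, write λ = r/(r+1) so Z = L + λ·(X−L); Z is affine-linear in λ
Every point depending on Z is an affine combination of Z and λ-independent points, so each such coordinate is linear in λ; the λ² term in each signed area is a multiple of (X−L)×(X−L) = 0, so 2·[ZHL] and 2·[KTH] are each linear in λ. Evaluating at λ=0 and λ=1:
  2·[ZHL] = -2·λ,   2·[KTH] = 2/15
So [ZHL]:[KTH] = (-2·λ) / (2/15). Setting this equal to -15/4:
  -2·λ = -15/4·(2/15)  ⇒  λ = 1/4
Then r = λ/(1−λ) = (1/4)/(3/4) = 1/3. Check: with r = 1/3, Z = (1/4, 0) and [ZHL]:[KTH] = -15/4 as required.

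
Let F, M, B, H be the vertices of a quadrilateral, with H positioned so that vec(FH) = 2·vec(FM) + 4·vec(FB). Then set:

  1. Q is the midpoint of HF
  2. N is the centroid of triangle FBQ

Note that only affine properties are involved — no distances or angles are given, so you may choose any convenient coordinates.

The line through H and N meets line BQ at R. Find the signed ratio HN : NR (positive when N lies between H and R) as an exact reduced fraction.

HN:NR = -4

Work in coordinates with F = (0, 0), M = (1, 0), B = (0, 1), H = (2, 4).
1. Q is the midpoint of HF ⇒ Q = (1, 2)
2. N is the centroid of triangle FBQ ⇒ N = (1/3, 1)
line HN meets BQ at R = (3/4, 7/4)
N = H + t·(R−H) with t = 4/3, so HN:NR = 4/3:-1/3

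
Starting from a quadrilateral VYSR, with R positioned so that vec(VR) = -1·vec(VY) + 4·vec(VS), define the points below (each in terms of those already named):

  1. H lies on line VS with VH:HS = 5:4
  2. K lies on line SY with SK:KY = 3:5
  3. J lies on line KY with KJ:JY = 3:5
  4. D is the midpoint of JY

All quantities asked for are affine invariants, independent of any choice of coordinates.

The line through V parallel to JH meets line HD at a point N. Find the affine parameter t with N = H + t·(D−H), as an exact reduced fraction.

Assign V = (0, 0), Y = (1, 0), S = (0, 1), R = (-1, 4) — the answer is frame-independent, so this choice is without loss of generality.
1. H lies on line VS with VH:HS = 5:4 ⇒ H = (0, 5/9)
2. K lies on line SY with SK:KY = 3:5 ⇒ K = (3/8, 5/8)
3. J lies on line KY with KJ:JY = 3:5 ⇒ J = (39/64, 25/64)
4. D is the midpoint of JY ⇒ D = (103/128, 25/128)
through V parallel to JH: direction (-39/64, 95/576); meets HD at N = (4017/1280, -1957/2304)
N = H + t·(D−H) with t = 39/10

t = 39/10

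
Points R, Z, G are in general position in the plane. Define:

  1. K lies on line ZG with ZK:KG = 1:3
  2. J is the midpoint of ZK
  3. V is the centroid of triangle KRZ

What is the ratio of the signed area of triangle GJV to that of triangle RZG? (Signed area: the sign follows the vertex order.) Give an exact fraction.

Work in coordinates with R = (0, 0), Z = (1, 0), G = (0, 1).
1. K lies on line ZG with ZK:KG = 1:3 ⇒ K = (3/4, 1/4)
2. J is the midpoint of ZK ⇒ J = (7/8, 1/8)
3. V is the centroid of triangle KRZ ⇒ V = (7/12, 1/12)
2·[GJV] = -7/24, 2·[RZG] = 1
[GJV]:[RZG] = -7/24:1 = -7/24

[GJV]:[RZG] = -7/24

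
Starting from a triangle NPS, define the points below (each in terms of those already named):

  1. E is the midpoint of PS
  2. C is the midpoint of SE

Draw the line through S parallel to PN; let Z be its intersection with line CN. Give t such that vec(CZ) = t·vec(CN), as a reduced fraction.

Choose coordinates N = (0, 0), P = (1, 0), S = (0, 1).
1. E is the midpoint of PS ⇒ E = (1/2, 1/2)
2. C is the midpoint of SE ⇒ C = (1/4, 3/4)
through S parallel to PN: direction (-1, 0); meets CN at Z = (1/3, 1)
Z = C + t·(N−C) with t = -1/3

t = -1/3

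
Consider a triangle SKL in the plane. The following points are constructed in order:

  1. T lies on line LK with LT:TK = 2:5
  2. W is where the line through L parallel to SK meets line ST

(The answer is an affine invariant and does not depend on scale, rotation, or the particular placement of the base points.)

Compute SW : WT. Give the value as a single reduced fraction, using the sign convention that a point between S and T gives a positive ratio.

Assign S = (0, 0), K = (1, 0), L = (0, 1) — the answer is frame-independent, so this choice is without loss of generality.
1. T lies on line LK with LT:TK = 2:5 ⇒ T = (2/7, 5/7)
2. W is where the line through L parallel to SK meets line ST ⇒ W = (2/5, 1)
W = S + t·(T−S) with t = 7/5, so SW:WT = t:(1−t) = 7/5:-2/5

SW:WT = -7/2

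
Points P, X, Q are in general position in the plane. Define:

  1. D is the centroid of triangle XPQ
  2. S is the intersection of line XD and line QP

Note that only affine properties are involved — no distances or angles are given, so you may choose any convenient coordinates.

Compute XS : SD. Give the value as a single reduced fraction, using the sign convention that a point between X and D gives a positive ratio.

Assign P = (0, 0), X = (1, 0), Q = (0, 1) — the answer is frame-independent, so this choice is without loss of generality.
1. D is the centroid of triangle XPQ ⇒ D = (1/3, 1/3)
2. S is the intersection of line XD and line QP ⇒ S = (0, 1/2)
S = X + t·(D−X) with t = 3/2, so XS:SD = t:(1−t) = 3/2:-1/2

XS:SD = -3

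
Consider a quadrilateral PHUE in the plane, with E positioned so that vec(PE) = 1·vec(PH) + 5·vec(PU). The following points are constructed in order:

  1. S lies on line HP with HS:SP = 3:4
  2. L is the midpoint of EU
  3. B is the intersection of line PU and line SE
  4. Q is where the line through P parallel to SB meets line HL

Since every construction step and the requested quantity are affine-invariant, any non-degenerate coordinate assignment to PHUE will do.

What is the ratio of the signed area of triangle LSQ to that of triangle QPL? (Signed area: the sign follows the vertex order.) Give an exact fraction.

[LSQ]:[QPL] = -3/7

Set P = (0, 0), H = (1, 0), U = (0, 1), E = (1, 5); any affine frame gives the same invariant.
1. S lies on line HP with HS:SP = 3:4 ⇒ S = (4/7, 0)
2. L is the midpoint of EU ⇒ L = (1/2, 3)
3. B is the intersection of line PU and line SE ⇒ B = (0, -20/3)
4. Q is where the line through P parallel to SB meets line HL ⇒ Q = (18/53, 210/53)
2·[LSQ] = -153/371, 2·[QPL] = 51/53
[LSQ]:[QPL] = -153/371:51/53 = -3/7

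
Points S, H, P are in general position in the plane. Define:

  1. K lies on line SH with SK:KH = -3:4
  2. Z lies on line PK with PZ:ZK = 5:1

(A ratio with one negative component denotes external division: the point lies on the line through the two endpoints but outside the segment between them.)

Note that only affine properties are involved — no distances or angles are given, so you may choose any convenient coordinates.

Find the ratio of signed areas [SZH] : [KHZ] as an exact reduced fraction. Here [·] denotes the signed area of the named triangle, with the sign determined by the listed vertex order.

Work in coordinates with S = (0, 0), H = (1, 0), P = (0, 1).
1. K lies on line SH with SK:KH = -3:4 ⇒ K = (-3, 0)
2. Z lies on line PK with PZ:ZK = 5:1 ⇒ Z = (-5/2, 1/6)
2·[SZH] = -1/6, 2·[KHZ] = 2/3
[SZH]:[KHZ] = -1/6:2/3 = -1/4

[SZH]:[KHZ] = -1/4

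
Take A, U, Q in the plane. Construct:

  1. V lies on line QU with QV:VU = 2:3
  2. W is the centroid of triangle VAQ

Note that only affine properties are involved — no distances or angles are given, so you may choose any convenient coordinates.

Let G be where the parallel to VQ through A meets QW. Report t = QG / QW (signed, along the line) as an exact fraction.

t = 3

Assign A = (0, 0), U = (1, 0), Q = (0, 1) — the answer is frame-independent, so this choice is without loss of generality.
1. V lies on line QU with QV:VU = 2:3 ⇒ V = (2/5, 3/5)
2. W is the centroid of triangle VAQ ⇒ W = (2/15, 8/15)
through A parallel to VQ: direction (-2/5, 2/5); meets QW at G = (2/5, -2/5)
G = Q + t·(W−Q) with t = 3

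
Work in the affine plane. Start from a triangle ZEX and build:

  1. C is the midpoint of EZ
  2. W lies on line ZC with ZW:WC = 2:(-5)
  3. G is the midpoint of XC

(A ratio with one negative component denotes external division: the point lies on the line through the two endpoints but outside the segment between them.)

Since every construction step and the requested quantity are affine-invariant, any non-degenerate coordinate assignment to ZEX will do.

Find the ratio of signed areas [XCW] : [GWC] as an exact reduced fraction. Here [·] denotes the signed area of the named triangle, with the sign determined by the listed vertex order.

[XCW]:[GWC] = -2

Work in coordinates with Z = (0, 0), E = (1, 0), X = (0, 1).
1. C is the midpoint of EZ ⇒ C = (1/2, 0)
2. W lies on line ZC with ZW:WC = 2:(-5) ⇒ W = (-1/3, 0)
3. G is the midpoint of XC ⇒ G = (1/4, 1/2)
2·[XCW] = -5/6, 2·[GWC] = 5/12
[XCW]:[GWC] = -5/6:5/12 = -2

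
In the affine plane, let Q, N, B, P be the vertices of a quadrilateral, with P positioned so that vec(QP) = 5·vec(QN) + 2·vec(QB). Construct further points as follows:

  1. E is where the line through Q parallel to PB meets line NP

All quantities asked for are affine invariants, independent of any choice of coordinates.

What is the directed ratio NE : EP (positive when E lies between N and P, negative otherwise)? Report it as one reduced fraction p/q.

NE:EP = 1/5

Choose coordinates Q = (0, 0), N = (1, 0), B = (0, 1), P = (5, 2).
1. E is where the line through Q parallel to PB meets line NP ⇒ E = (5/3, 1/3)
E = N + t·(P−N) with t = 1/6, so NE:EP = t:(1−t) = 1/6:5/6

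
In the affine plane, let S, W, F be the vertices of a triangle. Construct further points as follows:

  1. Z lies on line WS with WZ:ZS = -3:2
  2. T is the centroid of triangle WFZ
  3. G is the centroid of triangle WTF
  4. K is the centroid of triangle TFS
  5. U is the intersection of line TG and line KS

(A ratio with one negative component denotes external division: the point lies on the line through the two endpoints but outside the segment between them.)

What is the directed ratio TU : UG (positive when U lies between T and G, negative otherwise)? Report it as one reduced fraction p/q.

TU:UG = 3/4

Work in coordinates with S = (0, 0), W = (1, 0), F = (0, 1).
1. Z lies on line WS with WZ:ZS = -3:2 ⇒ Z = (-2, 0)
2. T is the centroid of triangle WFZ ⇒ T = (-1/3, 1/3)
3. G is the centroid of triangle WTF ⇒ G = (2/9, 4/9)
4. K is the centroid of triangle TFS ⇒ K = (-1/9, 4/9)
5. U is the intersection of line TG and line KS ⇒ U = (-2/21, 8/21)
U = T + t·(G−T) with t = 3/7, so TU:UG = t:(1−t) = 3/7:4/7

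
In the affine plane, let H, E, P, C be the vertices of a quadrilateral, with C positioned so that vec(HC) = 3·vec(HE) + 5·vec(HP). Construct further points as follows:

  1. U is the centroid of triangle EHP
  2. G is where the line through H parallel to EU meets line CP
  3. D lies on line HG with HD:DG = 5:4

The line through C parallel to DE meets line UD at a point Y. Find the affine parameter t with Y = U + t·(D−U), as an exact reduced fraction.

Assign H = (0, 0), E = (1, 0), P = (0, 1), C = (3, 5) — the answer is frame-independent, so this choice is without loss of generality.
1. U is the centroid of triangle EHP ⇒ U = (1/3, 1/3)
2. G is where the line through H parallel to EU meets line CP ⇒ G = (-6/11, 3/11)
3. D lies on line HG with HD:DG = 5:4 ⇒ D = (-10/33, 5/33)
through C parallel to DE: direction (43/33, -5/33); meets UD at Y = (4615/363, 1405/363)
Y = U + t·(D−U) with t = -214/11

t = -214/11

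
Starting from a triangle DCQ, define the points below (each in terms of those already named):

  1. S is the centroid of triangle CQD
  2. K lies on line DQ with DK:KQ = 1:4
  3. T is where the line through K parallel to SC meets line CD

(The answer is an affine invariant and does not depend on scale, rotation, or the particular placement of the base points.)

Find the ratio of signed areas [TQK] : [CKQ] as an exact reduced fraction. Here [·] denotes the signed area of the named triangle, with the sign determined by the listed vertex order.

Assign D = (0, 0), C = (1, 0), Q = (0, 1) — the answer is frame-independent, so this choice is without loss of generality.
1. S is the centroid of triangle CQD ⇒ S = (1/3, 1/3)
2. K lies on line DQ with DK:KQ = 1:4 ⇒ K = (0, 1/5)
3. T is where the line through K parallel to SC meets line CD ⇒ T = (2/5, 0)
2·[TQK] = 8/25, 2·[CKQ] = -4/5
[TQK]:[CKQ] = 8/25:-4/5 = -2/5

[TQK]:[CKQ] = -2/5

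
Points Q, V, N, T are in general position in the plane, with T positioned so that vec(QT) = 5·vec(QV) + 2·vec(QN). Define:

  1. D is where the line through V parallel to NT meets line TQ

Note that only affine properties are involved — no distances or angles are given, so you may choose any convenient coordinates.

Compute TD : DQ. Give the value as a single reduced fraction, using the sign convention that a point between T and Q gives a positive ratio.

Work in coordinates with Q = (0, 0), V = (1, 0), N = (0, 1), T = (5, 2).
1. D is where the line through V parallel to NT meets line TQ ⇒ D = (-1, -2/5)
D = T + t·(Q−T) with t = 6/5, so TD:DQ = t:(1−t) = 6/5:-1/5

TD:DQ = -6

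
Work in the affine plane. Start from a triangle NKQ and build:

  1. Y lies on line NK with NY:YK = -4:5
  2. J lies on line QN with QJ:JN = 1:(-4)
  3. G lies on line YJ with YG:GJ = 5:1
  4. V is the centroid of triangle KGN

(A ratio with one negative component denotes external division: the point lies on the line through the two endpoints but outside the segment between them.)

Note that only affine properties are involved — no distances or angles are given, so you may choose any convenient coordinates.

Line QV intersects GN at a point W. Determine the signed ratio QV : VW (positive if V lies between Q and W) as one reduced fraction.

Work in coordinates with N = (0, 0), K = (1, 0), Q = (0, 1).
1. Y lies on line NK with NY:YK = -4:5 ⇒ Y = (-4, 0)
2. J lies on line QN with QJ:JN = 1:(-4) ⇒ J = (0, 4/3)
3. G lies on line YJ with YG:GJ = 5:1 ⇒ G = (-2/3, 10/9)
4. V is the centroid of triangle KGN ⇒ V = (1/9, 10/27)
line QV meets GN at W = (1/4, -5/12)
V = Q + t·(W−Q) with t = 4/9, so QV:VW = 4/9:5/9

QV:VW = 4/5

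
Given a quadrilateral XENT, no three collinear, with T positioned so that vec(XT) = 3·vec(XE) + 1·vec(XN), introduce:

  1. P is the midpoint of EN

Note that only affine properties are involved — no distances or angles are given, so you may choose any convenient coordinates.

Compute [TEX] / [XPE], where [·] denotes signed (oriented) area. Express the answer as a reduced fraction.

[TEX]:[XPE] = 2

Choose coordinates X = (0, 0), E = (1, 0), N = (0, 1), T = (3, 1).
1. P is the midpoint of EN ⇒ P = (1/2, 1/2)
2·[TEX] = -1, 2·[XPE] = -1/2
[TEX]:[XPE] = -1:-1/2 = 2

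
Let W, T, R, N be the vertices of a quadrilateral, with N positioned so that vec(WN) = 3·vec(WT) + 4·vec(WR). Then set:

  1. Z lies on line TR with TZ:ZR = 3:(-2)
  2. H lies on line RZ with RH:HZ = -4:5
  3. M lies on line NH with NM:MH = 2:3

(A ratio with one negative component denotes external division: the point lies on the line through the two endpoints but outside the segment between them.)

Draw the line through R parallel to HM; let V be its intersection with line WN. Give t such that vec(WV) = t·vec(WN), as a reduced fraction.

Set W = (0, 0), T = (1, 0), R = (0, 1), N = (3, 4); any affine frame gives the same invariant.
1. Z lies on line TR with TZ:ZR = 3:(-2) ⇒ Z = (-2, 3)
2. H lies on line RZ with RH:HZ = -4:5 ⇒ H = (8, -7)
3. M lies on line NH with NM:MH = 2:3 ⇒ M = (5, -2/5)
through R parallel to HM: direction (-3, 33/5); meets WN at V = (15/53, 20/53)
V = W + t·(N−W) with t = 5/53

t = 5/53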